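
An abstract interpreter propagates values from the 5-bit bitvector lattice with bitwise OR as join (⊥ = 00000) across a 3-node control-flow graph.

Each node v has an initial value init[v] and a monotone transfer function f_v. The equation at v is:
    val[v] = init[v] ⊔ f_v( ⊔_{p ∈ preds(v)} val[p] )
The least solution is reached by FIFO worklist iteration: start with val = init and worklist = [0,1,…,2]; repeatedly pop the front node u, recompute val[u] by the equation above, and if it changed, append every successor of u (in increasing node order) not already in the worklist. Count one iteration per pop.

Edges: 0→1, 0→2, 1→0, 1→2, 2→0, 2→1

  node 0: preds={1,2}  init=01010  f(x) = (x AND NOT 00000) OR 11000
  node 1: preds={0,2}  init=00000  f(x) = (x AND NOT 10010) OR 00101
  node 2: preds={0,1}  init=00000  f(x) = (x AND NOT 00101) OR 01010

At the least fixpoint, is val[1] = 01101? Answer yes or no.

Worklist (6 pops):
  #1 pop 0: in=00000 → 11010 (was 01010); enqueue []
  #2 pop 1: in=11010 → 01101 (was 00000); enqueue [0]
  #3 pop 2: in=11111 → 11010 (was 00000); enqueue [1]
  #4 pop 0: in=11111 → 11111 (was 11010); enqueue [2]
  #5 pop 1: in=11111 → 01101 (no change)
  #6 pop 2: in=11111 → 11010 (no change)

Fixpoint:
  val[0] = 11111
  val[1] = 01101
  val[2] = 11010

yes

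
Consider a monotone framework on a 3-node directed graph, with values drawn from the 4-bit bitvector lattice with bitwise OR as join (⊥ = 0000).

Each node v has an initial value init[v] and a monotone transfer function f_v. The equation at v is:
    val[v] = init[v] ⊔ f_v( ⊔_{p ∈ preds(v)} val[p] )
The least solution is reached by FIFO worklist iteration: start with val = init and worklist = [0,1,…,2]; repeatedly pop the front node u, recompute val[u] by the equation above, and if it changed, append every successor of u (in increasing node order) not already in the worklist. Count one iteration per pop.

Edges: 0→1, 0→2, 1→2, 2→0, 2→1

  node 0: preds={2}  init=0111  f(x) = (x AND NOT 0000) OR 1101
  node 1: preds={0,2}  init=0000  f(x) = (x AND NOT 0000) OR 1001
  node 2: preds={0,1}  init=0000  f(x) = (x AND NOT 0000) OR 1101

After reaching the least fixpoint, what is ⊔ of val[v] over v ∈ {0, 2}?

1111

Iteration log — 5 steps:
  step 1. node 0  ⊔preds=0000  new=1111  old=0111  +wl: 
  step 2. node 1  ⊔preds=1111  new=1111  old=0000  +wl: 
  step 3. node 2  ⊔preds=1111  new=1111  old=0000  +wl: 0,1
  step 4. node 0  ⊔preds=1111  new=1111  stable
  step 5. node 1  ⊔preds=1111  new=1111  stable

Least fixpoint reached:
  node 0: 1111
  node 1: 1111
  node 2: 1111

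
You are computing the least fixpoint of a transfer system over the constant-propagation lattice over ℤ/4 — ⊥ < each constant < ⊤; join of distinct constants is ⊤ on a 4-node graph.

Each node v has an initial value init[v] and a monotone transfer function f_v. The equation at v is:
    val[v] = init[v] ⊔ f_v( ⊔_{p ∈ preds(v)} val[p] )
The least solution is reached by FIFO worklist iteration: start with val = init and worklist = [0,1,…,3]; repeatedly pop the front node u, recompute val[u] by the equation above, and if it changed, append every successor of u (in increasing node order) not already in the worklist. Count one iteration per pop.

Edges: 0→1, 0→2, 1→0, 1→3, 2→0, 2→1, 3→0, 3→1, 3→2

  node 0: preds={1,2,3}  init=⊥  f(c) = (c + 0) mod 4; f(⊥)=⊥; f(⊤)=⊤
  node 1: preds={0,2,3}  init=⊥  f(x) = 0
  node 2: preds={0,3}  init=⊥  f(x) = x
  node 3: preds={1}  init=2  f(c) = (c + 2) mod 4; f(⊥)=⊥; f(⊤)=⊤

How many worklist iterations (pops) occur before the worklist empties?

Trace (9 dequeues):
  [1] u=0 | in 2 | out 2 | prev ⊥ | push {}
  [2] u=1 | in 2 | out 0 | prev ⊥ | push {0}
  [3] u=2 | in 2 | out 2 | prev ⊥ | push {1}
  [4] u=3 | in 0 | out 2 | ==
  [5] u=0 | in ⊤ | out ⊤ | prev 2 | push {2}
  [6] u=1 | in ⊤ | out 0 | ==
  [7] u=2 | in ⊤ | out ⊤ | prev 2 | push {0,1}
  [8] u=0 | in ⊤ | out ⊤ | ==
  [9] u=1 | in ⊤ | out 0 | ==

Converged values:
  [0] ⊤
  [1] 0
  [2] ⊤
  [3] 2

9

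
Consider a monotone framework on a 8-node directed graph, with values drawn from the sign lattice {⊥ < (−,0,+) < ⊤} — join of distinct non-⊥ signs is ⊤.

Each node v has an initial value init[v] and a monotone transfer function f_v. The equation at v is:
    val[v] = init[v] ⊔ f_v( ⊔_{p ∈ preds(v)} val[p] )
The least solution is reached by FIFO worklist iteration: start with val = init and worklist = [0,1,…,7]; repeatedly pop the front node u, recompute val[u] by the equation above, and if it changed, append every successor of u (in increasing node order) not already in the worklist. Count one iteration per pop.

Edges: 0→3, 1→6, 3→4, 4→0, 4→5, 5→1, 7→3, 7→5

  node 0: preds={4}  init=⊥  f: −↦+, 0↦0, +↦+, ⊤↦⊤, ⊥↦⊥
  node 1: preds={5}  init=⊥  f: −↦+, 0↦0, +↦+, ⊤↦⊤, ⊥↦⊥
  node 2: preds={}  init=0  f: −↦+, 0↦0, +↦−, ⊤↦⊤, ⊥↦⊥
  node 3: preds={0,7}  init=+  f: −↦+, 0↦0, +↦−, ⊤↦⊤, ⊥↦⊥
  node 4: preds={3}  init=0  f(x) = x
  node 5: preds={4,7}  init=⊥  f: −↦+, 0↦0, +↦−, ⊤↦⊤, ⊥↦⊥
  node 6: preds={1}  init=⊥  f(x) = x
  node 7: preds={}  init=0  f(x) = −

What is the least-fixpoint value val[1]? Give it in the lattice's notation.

⊤

Iteration log — 13 steps:
  step 1. node 0  ⊔preds=0  new=0  old=⊥  +wl: 
  step 2. node 1  ⊔preds=⊥  new=⊥  stable
  step 3. node 2  ⊔preds=⊥  new=0  stable
  step 4. node 3  ⊔preds=0  new=⊤  old=+  +wl: 
  step 5. node 4  ⊔preds=⊤  new=⊤  old=0  +wl: 0
  step 6. node 5  ⊔preds=⊤  new=⊤  old=⊥  +wl: 1
  step 7. node 6  ⊔preds=⊥  new=⊥  stable
  step 8. node 7  ⊔preds=⊥  new=⊤  old=0  +wl: 3,5
  step 9. node 0  ⊔preds=⊤  new=⊤  old=0  +wl: 
  step 10. node 1  ⊔preds=⊤  new=⊤  old=⊥  +wl: 6
  step 11. node 3  ⊔preds=⊤  new=⊤  stable
  step 12. node 5  ⊔preds=⊤  new=⊤  stable
  step 13. node 6  ⊔preds=⊤  new=⊤  old=⊥  +wl: 

Least fixpoint reached:
  node 0: ⊤
  node 1: ⊤
  node 2: 0
  node 3: ⊤
  node 4: ⊤
  node 5: ⊤
  node 6: ⊤
  node 7: ⊤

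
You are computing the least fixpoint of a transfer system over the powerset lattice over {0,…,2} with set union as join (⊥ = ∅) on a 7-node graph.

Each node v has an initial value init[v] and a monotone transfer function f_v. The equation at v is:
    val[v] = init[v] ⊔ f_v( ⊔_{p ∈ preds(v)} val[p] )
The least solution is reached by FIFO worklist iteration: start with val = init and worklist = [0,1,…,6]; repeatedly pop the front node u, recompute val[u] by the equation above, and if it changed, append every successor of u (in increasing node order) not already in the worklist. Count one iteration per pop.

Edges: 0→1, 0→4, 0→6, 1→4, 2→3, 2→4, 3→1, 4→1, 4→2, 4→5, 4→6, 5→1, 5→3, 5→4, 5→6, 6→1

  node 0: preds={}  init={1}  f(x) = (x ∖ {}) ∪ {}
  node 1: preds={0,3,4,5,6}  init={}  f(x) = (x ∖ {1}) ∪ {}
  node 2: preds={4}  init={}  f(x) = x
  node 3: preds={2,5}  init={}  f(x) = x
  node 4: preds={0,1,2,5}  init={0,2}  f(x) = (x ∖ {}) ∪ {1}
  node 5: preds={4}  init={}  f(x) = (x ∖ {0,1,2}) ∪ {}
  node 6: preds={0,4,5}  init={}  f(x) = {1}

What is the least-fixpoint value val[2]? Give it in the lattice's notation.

Worklist (12 pops):
  #1 pop 0: in={} → {1} (no change)
  #2 pop 1: in={0,1,2} → {0,2} (was {}); enqueue []
  #3 pop 2: in={0,2} → {0,2} (was {}); enqueue []
  #4 pop 3: in={0,2} → {0,2} (was {}); enqueue [1]
  #5 pop 4: in={0,1,2} → {0,1,2} (was {0,2}); enqueue [2]
  #6 pop 5: in={0,1,2} → {} (no change)
  #7 pop 6: in={0,1,2} → {1} (was {}); enqueue []
  #8 pop 1: in={0,1,2} → {0,2} (no change)
  #9 pop 2: in={0,1,2} → {0,1,2} (was {0,2}); enqueue [3,4]
  #10 pop 3: in={0,1,2} → {0,1,2} (was {0,2}); enqueue [1]
  #11 pop 4: in={0,1,2} → {0,1,2} (no change)
  #12 pop 1: in={0,1,2} → {0,2} (no change)

Fixpoint:
  val[0] = {1}
  val[1] = {0,2}
  val[2] = {0,1,2}
  val[3] = {0,1,2}
  val[4] = {0,1,2}
  val[5] = {}
  val[6] = {1}

{0,1,2}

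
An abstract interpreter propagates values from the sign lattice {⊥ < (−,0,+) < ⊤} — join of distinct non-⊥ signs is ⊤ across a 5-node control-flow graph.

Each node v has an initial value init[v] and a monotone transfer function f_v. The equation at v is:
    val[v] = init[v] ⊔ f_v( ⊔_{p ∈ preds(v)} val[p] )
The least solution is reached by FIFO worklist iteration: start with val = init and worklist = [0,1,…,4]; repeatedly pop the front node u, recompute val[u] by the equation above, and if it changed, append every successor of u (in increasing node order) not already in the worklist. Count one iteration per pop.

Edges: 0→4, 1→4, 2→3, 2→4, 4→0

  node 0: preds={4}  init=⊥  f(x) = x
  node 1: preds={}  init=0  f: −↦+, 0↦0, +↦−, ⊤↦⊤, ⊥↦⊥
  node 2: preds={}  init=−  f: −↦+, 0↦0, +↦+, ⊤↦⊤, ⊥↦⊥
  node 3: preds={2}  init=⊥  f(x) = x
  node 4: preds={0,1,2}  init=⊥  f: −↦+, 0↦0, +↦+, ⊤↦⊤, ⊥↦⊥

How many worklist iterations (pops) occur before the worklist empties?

7

Iteration log — 7 steps:
  step 1. node 0  ⊔preds=⊥  new=⊥  stable
  step 2. node 1  ⊔preds=⊥  new=0  stable
  step 3. node 2  ⊔preds=⊥  new=−  stable
  step 4. node 3  ⊔preds=−  new=−  old=⊥  +wl: 
  step 5. node 4  ⊔preds=⊤  new=⊤  old=⊥  +wl: 0
  step 6. node 0  ⊔preds=⊤  new=⊤  old=⊥  +wl: 4
  step 7. node 4  ⊔preds=⊤  new=⊤  stable

Least fixpoint reached:
  node 0: ⊤
  node 1: 0
  node 2: −
  node 3: −
  node 4: ⊤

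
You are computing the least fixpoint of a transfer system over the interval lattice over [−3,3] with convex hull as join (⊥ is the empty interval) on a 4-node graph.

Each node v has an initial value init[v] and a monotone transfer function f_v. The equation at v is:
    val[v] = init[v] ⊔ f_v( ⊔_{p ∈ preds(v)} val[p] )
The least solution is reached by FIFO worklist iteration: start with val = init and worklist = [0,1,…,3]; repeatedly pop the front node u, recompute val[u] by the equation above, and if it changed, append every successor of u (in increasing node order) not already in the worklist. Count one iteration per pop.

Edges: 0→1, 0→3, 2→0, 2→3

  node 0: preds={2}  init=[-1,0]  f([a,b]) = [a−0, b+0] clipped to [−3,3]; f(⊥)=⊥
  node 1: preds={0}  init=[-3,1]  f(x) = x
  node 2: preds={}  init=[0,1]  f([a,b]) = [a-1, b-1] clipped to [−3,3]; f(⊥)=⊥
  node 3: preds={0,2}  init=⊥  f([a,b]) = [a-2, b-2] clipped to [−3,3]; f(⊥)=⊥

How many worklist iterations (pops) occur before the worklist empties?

Worklist (4 pops):
  #1 pop 0: in=[0,1] → [-1,1] (was [-1,0]); enqueue []
  #2 pop 1: in=[-1,1] → [-3,1] (no change)
  #3 pop 2: in=⊥ → [0,1] (no change)
  #4 pop 3: in=[-1,1] → [-3,-1] (was ⊥); enqueue []

Fixpoint:
  val[0] = [-1,1]
  val[1] = [-3,1]
  val[2] = [0,1]
  val[3] = [-3,-1]

4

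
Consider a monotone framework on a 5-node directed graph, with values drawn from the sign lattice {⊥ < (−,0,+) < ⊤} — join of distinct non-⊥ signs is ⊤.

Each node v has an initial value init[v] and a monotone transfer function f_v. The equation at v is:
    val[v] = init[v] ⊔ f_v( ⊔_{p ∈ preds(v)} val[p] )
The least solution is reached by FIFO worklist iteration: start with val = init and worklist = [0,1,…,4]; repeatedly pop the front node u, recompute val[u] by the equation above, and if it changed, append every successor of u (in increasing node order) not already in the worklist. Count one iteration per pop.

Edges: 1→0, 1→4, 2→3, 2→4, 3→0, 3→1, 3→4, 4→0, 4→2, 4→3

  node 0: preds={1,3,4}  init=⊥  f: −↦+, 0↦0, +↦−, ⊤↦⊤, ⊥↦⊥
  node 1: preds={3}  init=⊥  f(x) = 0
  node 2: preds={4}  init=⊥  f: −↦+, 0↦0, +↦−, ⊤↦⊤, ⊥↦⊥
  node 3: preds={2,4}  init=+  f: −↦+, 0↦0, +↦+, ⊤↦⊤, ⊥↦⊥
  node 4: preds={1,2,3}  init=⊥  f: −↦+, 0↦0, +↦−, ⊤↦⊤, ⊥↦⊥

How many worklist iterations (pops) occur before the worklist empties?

Iteration log — 11 steps:
  step 1. node 0  ⊔preds=+  new=−  old=⊥  +wl: 
  step 2. node 1  ⊔preds=+  new=0  old=⊥  +wl: 0
  step 3. node 2  ⊔preds=⊥  new=⊥  stable
  step 4. node 3  ⊔preds=⊥  new=+  stable
  step 5. node 4  ⊔preds=⊤  new=⊤  old=⊥  +wl: 2,3
  step 6. node 0  ⊔preds=⊤  new=⊤  old=−  +wl: 
  step 7. node 2  ⊔preds=⊤  new=⊤  old=⊥  +wl: 4
  step 8. node 3  ⊔preds=⊤  new=⊤  old=+  +wl: 0,1
  step 9. node 4  ⊔preds=⊤  new=⊤  stable
  step 10. node 0  ⊔preds=⊤  new=⊤  stable
  step 11. node 1  ⊔preds=⊤  new=0  stable

Least fixpoint reached:
  node 0: ⊤
  node 1: 0
  node 2: ⊤
  node 3: ⊤
  node 4: ⊤

11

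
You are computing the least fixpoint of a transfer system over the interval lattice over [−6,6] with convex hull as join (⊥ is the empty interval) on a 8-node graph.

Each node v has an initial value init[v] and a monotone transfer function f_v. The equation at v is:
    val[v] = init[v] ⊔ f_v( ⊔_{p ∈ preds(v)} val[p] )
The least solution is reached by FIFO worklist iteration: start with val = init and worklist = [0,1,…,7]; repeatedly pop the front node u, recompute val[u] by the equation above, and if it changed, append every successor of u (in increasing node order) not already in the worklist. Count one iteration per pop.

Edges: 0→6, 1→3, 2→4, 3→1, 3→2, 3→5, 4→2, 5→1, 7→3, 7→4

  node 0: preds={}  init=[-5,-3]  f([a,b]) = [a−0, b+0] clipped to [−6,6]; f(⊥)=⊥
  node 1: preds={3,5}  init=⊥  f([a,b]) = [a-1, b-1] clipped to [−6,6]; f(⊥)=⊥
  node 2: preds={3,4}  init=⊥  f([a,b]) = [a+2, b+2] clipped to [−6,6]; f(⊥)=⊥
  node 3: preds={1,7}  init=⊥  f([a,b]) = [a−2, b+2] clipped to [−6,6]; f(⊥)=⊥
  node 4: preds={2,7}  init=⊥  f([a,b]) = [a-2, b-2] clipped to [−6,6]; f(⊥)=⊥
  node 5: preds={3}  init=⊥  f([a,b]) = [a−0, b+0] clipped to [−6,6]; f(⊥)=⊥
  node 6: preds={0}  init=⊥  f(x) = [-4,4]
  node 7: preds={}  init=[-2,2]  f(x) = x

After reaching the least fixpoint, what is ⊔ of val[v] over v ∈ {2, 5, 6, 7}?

Trace (22 dequeues):
  [1] u=0 | in ⊥ | out [-5,-3] | ==
  [2] u=1 | in ⊥ | out ⊥ | ==
  [3] u=2 | in ⊥ | out ⊥ | ==
  [4] u=3 | in [-2,2] | out [-4,4] | prev ⊥ | push {1,2}
  [5] u=4 | in [-2,2] | out [-4,0] | prev ⊥ | push {}
  [6] u=5 | in [-4,4] | out [-4,4] | prev ⊥ | push {}
  [7] u=6 | in [-5,-3] | out [-4,4] | prev ⊥ | push {}
  [8] u=7 | in ⊥ | out [-2,2] | ==
  [9] u=1 | in [-4,4] | out [-5,3] | prev ⊥ | push {3}
  [10] u=2 | in [-4,4] | out [-2,6] | prev ⊥ | push {4}
  [11] u=3 | in [-5,3] | out [-6,5] | prev [-4,4] | push {1,2,5}
  [12] u=4 | in [-2,6] | out [-4,4] | prev [-4,0] | push {}
  [13] u=1 | in [-6,5] | out [-6,4] | prev [-5,3] | push {3}
  [14] u=2 | in [-6,5] | out [-4,6] | prev [-2,6] | push {4}
  [15] u=5 | in [-6,5] | out [-6,5] | prev [-4,4] | push {1}
  [16] u=3 | in [-6,4] | out [-6,6] | prev [-6,5] | push {2,5}
  [17] u=4 | in [-4,6] | out [-6,4] | prev [-4,4] | push {}
  [18] u=1 | in [-6,6] | out [-6,5] | prev [-6,4] | push {3}
  [19] u=2 | in [-6,6] | out [-4,6] | ==
  [20] u=5 | in [-6,6] | out [-6,6] | prev [-6,5] | push {1}
  [21] u=3 | in [-6,5] | out [-6,6] | ==
  [22] u=1 | in [-6,6] | out [-6,5] | ==

Converged values:
  [0] [-5,-3]
  [1] [-6,5]
  [2] [-4,6]
  [3] [-6,6]
  [4] [-6,4]
  [5] [-6,6]
  [6] [-4,4]
  [7] [-2,2]

[-6,6]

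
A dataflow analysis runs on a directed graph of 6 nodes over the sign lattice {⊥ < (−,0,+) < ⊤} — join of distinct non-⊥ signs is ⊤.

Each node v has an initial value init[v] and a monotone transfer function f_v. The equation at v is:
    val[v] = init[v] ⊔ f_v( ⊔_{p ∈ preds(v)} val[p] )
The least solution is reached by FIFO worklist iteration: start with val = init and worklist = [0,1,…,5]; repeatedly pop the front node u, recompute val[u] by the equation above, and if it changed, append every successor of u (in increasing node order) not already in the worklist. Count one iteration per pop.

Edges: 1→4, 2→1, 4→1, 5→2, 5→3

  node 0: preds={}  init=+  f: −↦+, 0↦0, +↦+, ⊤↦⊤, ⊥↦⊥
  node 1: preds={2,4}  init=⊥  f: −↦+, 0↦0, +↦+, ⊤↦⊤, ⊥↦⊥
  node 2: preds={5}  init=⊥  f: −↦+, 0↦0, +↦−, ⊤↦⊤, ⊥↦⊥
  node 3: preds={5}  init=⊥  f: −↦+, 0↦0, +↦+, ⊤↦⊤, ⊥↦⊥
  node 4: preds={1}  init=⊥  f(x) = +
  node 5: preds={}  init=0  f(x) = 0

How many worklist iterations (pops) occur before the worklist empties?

8

Trace (8 dequeues):
  [1] u=0 | in ⊥ | out + | ==
  [2] u=1 | in ⊥ | out ⊥ | ==
  [3] u=2 | in 0 | out 0 | prev ⊥ | push {1}
  [4] u=3 | in 0 | out 0 | prev ⊥ | push {}
  [5] u=4 | in ⊥ | out + | prev ⊥ | push {}
  [6] u=5 | in ⊥ | out 0 | ==
  [7] u=1 | in ⊤ | out ⊤ | prev ⊥ | push {4}
  [8] u=4 | in ⊤ | out + | ==

Converged values:
  [0] +
  [1] ⊤
  [2] 0
  [3] 0
  [4] +
  [5] 0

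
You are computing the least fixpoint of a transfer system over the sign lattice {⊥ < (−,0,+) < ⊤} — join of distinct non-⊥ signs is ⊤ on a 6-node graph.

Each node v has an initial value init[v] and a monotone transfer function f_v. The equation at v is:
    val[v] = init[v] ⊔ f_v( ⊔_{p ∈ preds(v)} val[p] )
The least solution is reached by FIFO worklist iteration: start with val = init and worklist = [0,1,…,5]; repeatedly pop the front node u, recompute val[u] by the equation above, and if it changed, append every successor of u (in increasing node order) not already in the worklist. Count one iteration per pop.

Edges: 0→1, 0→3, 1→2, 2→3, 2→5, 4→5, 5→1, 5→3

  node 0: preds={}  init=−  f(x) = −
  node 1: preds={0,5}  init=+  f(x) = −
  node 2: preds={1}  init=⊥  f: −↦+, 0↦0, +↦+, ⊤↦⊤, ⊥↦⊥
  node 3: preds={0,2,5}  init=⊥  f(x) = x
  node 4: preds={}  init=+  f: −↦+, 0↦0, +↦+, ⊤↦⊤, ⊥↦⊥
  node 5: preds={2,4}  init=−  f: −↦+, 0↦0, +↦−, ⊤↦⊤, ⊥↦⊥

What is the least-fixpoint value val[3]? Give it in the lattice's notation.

⊤

Iteration log — 8 steps:
  step 1. node 0  ⊔preds=⊥  new=−  stable
  step 2. node 1  ⊔preds=−  new=⊤  old=+  +wl: 
  step 3. node 2  ⊔preds=⊤  new=⊤  old=⊥  +wl: 
  step 4. node 3  ⊔preds=⊤  new=⊤  old=⊥  +wl: 
  step 5. node 4  ⊔preds=⊥  new=+  stable
  step 6. node 5  ⊔preds=⊤  new=⊤  old=−  +wl: 1,3
  step 7. node 1  ⊔preds=⊤  new=⊤  stable
  step 8. node 3  ⊔preds=⊤  new=⊤  stable

Least fixpoint reached:
  node 0: −
  node 1: ⊤
  node 2: ⊤
  node 3: ⊤
  node 4: +
  node 5: ⊤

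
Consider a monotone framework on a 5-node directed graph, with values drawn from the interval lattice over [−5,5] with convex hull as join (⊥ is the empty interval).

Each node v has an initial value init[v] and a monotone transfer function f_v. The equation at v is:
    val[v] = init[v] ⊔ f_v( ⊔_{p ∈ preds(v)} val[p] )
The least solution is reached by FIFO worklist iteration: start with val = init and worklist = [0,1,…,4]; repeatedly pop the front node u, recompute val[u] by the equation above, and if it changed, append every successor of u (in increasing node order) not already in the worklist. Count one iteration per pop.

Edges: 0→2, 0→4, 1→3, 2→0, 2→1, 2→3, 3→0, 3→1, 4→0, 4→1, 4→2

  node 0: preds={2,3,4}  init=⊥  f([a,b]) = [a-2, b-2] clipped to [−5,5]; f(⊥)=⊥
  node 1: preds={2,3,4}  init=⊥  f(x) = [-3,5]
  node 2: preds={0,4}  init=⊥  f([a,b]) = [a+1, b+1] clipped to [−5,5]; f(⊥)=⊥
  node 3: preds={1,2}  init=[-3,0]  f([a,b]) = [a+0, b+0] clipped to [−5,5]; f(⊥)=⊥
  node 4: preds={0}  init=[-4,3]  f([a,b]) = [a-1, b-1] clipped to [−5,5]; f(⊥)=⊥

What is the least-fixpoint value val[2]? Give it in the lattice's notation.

Trace (9 dequeues):
  [1] u=0 | in [-4,3] | out [-5,1] | prev ⊥ | push {}
  [2] u=1 | in [-4,3] | out [-3,5] | prev ⊥ | push {}
  [3] u=2 | in [-5,3] | out [-4,4] | prev ⊥ | push {0,1}
  [4] u=3 | in [-4,5] | out [-4,5] | prev [-3,0] | push {}
  [5] u=4 | in [-5,1] | out [-5,3] | prev [-4,3] | push {2}
  [6] u=0 | in [-5,5] | out [-5,3] | prev [-5,1] | push {4}
  [7] u=1 | in [-5,5] | out [-3,5] | ==
  [8] u=2 | in [-5,3] | out [-4,4] | ==
  [9] u=4 | in [-5,3] | out [-5,3] | ==

Converged values:
  [0] [-5,3]
  [1] [-3,5]
  [2] [-4,4]
  [3] [-4,5]
  [4] [-5,3]

[-4,4]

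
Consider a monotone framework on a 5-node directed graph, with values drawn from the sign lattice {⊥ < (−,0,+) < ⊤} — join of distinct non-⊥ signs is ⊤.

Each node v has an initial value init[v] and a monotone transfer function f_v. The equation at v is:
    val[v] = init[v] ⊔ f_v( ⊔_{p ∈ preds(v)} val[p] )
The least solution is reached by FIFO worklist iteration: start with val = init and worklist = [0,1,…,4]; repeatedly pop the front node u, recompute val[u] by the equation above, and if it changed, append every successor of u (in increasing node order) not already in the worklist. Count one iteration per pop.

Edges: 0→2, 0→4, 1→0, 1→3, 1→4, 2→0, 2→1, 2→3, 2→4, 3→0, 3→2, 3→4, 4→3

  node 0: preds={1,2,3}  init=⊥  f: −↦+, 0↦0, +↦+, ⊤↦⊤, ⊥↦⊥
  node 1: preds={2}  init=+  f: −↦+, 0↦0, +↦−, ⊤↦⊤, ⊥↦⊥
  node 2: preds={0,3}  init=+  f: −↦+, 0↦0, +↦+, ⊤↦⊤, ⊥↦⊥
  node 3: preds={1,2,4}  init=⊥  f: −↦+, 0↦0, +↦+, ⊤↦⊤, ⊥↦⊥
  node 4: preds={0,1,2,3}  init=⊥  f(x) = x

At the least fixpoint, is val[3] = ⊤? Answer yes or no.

yes

Worklist (11 pops):
  #1 pop 0: in=+ → + (was ⊥); enqueue []
  #2 pop 1: in=+ → ⊤ (was +); enqueue [0]
  #3 pop 2: in=+ → + (no change)
  #4 pop 3: in=⊤ → ⊤ (was ⊥); enqueue [2]
  #5 pop 4: in=⊤ → ⊤ (was ⊥); enqueue [3]
  #6 pop 0: in=⊤ → ⊤ (was +); enqueue [4]
  #7 pop 2: in=⊤ → ⊤ (was +); enqueue [0,1]
  #8 pop 3: in=⊤ → ⊤ (no change)
  #9 pop 4: in=⊤ → ⊤ (no change)
  #10 pop 0: in=⊤ → ⊤ (no change)
  #11 pop 1: in=⊤ → ⊤ (no change)

Fixpoint:
  val[0] = ⊤
  val[1] = ⊤
  val[2] = ⊤
  val[3] = ⊤
  val[4] = ⊤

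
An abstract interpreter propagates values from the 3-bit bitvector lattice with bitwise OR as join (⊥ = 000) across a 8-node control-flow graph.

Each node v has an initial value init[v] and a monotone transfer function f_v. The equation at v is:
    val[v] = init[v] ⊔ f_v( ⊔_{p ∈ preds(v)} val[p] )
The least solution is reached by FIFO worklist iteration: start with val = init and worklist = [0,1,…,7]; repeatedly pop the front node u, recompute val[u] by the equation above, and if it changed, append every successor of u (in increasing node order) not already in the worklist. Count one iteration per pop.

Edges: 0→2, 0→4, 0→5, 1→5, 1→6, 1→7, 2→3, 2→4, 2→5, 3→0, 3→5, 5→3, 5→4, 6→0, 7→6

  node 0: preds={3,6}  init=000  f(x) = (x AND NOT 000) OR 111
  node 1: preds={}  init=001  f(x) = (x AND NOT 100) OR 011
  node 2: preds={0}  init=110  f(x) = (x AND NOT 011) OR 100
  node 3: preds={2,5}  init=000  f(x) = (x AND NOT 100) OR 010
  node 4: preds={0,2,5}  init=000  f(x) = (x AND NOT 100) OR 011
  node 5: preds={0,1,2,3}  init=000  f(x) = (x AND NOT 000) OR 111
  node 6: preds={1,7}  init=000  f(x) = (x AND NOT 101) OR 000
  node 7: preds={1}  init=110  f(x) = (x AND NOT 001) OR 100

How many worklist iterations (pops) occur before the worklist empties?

13

Worklist (13 pops):
  #1 pop 0: in=000 → 111 (was 000); enqueue []
  #2 pop 1: in=000 → 011 (was 001); enqueue []
  #3 pop 2: in=111 → 110 (no change)
  #4 pop 3: in=110 → 010 (was 000); enqueue [0]
  #5 pop 4: in=111 → 011 (was 000); enqueue []
  #6 pop 5: in=111 → 111 (was 000); enqueue [3,4]
  #7 pop 6: in=111 → 010 (was 000); enqueue []
  #8 pop 7: in=011 → 110 (no change)
  #9 pop 0: in=010 → 111 (no change)
  #10 pop 3: in=111 → 011 (was 010); enqueue [0,5]
  #11 pop 4: in=111 → 011 (no change)
  #12 pop 0: in=011 → 111 (no change)
  #13 pop 5: in=111 → 111 (no change)

Fixpoint:
  val[0] = 111
  val[1] = 011
  val[2] = 110
  val[3] = 011
  val[4] = 011
  val[5] = 111
  val[6] = 010
  val[7] = 110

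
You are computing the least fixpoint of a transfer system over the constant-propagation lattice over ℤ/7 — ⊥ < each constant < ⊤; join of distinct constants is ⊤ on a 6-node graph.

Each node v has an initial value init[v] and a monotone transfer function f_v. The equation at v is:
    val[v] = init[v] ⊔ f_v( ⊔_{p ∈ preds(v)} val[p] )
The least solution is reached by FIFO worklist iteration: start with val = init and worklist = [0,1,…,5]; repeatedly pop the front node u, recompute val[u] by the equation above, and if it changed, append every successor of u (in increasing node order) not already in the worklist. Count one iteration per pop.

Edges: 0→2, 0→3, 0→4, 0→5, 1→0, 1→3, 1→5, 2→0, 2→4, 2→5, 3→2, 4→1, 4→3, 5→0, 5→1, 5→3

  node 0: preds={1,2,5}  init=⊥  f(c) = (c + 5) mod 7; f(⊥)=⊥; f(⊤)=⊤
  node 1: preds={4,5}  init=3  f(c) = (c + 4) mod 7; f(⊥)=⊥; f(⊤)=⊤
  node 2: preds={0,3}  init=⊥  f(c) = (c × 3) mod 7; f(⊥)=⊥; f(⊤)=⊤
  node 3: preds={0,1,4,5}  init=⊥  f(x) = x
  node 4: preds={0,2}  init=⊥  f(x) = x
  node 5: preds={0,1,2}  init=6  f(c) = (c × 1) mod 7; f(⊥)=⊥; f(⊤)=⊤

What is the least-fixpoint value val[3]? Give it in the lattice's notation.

Worklist (12 pops):
  #1 pop 0: in=⊤ → ⊤ (was ⊥); enqueue []
  #2 pop 1: in=6 → 3 (no change)
  #3 pop 2: in=⊤ → ⊤ (was ⊥); enqueue [0]
  #4 pop 3: in=⊤ → ⊤ (was ⊥); enqueue [2]
  #5 pop 4: in=⊤ → ⊤ (was ⊥); enqueue [1,3]
  #6 pop 5: in=⊤ → ⊤ (was 6); enqueue []
  #7 pop 0: in=⊤ → ⊤ (no change)
  #8 pop 2: in=⊤ → ⊤ (no change)
  #9 pop 1: in=⊤ → ⊤ (was 3); enqueue [0,5]
  #10 pop 3: in=⊤ → ⊤ (no change)
  #11 pop 0: in=⊤ → ⊤ (no change)
  #12 pop 5: in=⊤ → ⊤ (no change)

Fixpoint:
  val[0] = ⊤
  val[1] = ⊤
  val[2] = ⊤
  val[3] = ⊤
  val[4] = ⊤
  val[5] = ⊤

⊤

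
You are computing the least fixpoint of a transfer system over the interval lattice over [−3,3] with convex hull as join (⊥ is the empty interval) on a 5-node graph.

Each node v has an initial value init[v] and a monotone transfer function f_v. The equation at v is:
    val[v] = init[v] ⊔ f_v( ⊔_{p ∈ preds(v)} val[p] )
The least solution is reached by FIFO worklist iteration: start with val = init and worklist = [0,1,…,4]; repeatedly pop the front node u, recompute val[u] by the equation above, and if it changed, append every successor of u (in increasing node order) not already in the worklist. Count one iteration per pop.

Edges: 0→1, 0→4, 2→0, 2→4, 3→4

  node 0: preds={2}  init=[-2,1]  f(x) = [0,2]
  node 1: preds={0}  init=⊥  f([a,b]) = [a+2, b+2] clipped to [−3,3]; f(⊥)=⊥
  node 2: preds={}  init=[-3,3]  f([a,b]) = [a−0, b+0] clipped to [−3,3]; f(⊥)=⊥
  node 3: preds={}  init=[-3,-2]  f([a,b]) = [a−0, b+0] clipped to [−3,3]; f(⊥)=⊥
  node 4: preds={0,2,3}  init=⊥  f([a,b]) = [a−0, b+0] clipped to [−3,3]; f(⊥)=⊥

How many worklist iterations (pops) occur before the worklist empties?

5

Iteration log — 5 steps:
  step 1. node 0  ⊔preds=[-3,3]  new=[-2,2]  old=[-2,1]  +wl: 
  step 2. node 1  ⊔preds=[-2,2]  new=[0,3]  old=⊥  +wl: 
  step 3. node 2  ⊔preds=⊥  new=[-3,3]  stable
  step 4. node 3  ⊔preds=⊥  new=[-3,-2]  stable
  step 5. node 4  ⊔preds=[-3,3]  new=[-3,3]  old=⊥  +wl: 

Least fixpoint reached:
  node 0: [-2,2]
  node 1: [0,3]
  node 2: [-3,3]
  node 3: [-3,-2]
  node 4: [-3,3]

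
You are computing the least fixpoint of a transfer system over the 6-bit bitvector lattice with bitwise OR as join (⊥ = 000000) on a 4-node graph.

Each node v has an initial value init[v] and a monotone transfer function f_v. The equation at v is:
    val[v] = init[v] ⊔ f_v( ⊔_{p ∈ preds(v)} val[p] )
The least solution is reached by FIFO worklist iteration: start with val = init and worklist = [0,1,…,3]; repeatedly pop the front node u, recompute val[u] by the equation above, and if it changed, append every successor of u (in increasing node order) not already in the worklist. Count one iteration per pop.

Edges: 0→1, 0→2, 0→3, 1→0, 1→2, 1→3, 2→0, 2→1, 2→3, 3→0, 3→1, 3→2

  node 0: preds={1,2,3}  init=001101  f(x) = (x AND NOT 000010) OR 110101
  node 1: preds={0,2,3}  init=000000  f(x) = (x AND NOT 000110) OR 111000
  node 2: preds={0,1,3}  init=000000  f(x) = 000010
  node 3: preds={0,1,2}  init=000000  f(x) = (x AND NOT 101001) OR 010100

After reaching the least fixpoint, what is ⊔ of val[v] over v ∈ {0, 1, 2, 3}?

Iteration log — 7 steps:
  step 1. node 0  ⊔preds=000000  new=111101  old=001101  +wl: 
  step 2. node 1  ⊔preds=111101  new=111001  old=000000  +wl: 0
  step 3. node 2  ⊔preds=111101  new=000010  old=000000  +wl: 1
  step 4. node 3  ⊔preds=111111  new=010110  old=000000  +wl: 2
  step 5. node 0  ⊔preds=111111  new=111101  stable
  step 6. node 1  ⊔preds=111111  new=111001  stable
  step 7. node 2  ⊔preds=111111  new=000010  stable

Least fixpoint reached:
  node 0: 111101
  node 1: 111001
  node 2: 000010
  node 3: 010110

111111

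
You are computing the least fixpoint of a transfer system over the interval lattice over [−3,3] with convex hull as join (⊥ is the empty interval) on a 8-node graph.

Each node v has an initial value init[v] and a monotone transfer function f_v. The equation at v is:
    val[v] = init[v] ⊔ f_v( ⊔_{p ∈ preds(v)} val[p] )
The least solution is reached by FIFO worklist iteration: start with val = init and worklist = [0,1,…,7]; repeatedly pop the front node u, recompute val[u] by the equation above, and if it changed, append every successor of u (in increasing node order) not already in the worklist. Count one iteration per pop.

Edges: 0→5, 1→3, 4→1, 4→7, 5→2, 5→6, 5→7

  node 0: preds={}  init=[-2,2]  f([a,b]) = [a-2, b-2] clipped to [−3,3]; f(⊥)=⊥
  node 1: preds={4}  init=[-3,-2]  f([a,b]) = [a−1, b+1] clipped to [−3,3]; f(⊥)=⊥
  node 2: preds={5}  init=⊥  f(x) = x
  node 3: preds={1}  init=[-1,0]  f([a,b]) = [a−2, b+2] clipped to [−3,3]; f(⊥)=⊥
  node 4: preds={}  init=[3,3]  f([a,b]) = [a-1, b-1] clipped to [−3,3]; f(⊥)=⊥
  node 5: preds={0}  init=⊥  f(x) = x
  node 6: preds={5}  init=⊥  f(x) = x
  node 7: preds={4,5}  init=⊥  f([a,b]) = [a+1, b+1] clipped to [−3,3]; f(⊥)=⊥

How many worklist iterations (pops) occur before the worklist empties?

Worklist (9 pops):
  #1 pop 0: in=⊥ → [-2,2] (no change)
  #2 pop 1: in=[3,3] → [-3,3] (was [-3,-2]); enqueue []
  #3 pop 2: in=⊥ → ⊥ (no change)
  #4 pop 3: in=[-3,3] → [-3,3] (was [-1,0]); enqueue []
  #5 pop 4: in=⊥ → [3,3] (no change)
  #6 pop 5: in=[-2,2] → [-2,2] (was ⊥); enqueue [2]
  #7 pop 6: in=[-2,2] → [-2,2] (was ⊥); enqueue []
  #8 pop 7: in=[-2,3] → [-1,3] (was ⊥); enqueue []
  #9 pop 2: in=[-2,2] → [-2,2] (was ⊥); enqueue []

Fixpoint:
  val[0] = [-2,2]
  val[1] = [-3,3]
  val[2] = [-2,2]
  val[3] = [-3,3]
  val[4] = [3,3]
  val[5] = [-2,2]
  val[6] = [-2,2]
  val[7] = [-1,3]

9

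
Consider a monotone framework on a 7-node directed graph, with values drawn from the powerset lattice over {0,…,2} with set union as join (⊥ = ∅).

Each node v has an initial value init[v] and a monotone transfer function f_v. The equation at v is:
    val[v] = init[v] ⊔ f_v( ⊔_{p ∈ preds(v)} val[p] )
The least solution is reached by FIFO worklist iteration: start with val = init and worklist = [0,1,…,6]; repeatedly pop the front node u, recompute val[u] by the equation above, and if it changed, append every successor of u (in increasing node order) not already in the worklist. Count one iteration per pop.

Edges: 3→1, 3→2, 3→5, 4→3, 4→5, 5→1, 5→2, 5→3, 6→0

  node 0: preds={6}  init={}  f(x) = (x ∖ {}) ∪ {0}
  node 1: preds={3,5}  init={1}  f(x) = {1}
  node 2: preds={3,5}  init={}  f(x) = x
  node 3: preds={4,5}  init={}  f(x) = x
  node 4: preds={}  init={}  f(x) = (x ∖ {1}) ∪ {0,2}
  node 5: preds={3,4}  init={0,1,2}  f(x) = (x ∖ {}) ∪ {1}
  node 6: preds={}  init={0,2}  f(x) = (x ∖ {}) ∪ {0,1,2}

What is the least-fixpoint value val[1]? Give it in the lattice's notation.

Trace (11 dequeues):
  [1] u=0 | in {0,2} | out {0,2} | prev {} | push {}
  [2] u=1 | in {0,1,2} | out {1} | ==
  [3] u=2 | in {0,1,2} | out {0,1,2} | prev {} | push {}
  [4] u=3 | in {0,1,2} | out {0,1,2} | prev {} | push {1,2}
  [5] u=4 | in {} | out {0,2} | prev {} | push {3}
  [6] u=5 | in {0,1,2} | out {0,1,2} | ==
  [7] u=6 | in {} | out {0,1,2} | prev {0,2} | push {0}
  [8] u=1 | in {0,1,2} | out {1} | ==
  [9] u=2 | in {0,1,2} | out {0,1,2} | ==
  [10] u=3 | in {0,1,2} | out {0,1,2} | ==
  [11] u=0 | in {0,1,2} | out {0,1,2} | prev {0,2} | push {}

Converged values:
  [0] {0,1,2}
  [1] {1}
  [2] {0,1,2}
  [3] {0,1,2}
  [4] {0,2}
  [5] {0,1,2}
  [6] {0,1,2}

{1}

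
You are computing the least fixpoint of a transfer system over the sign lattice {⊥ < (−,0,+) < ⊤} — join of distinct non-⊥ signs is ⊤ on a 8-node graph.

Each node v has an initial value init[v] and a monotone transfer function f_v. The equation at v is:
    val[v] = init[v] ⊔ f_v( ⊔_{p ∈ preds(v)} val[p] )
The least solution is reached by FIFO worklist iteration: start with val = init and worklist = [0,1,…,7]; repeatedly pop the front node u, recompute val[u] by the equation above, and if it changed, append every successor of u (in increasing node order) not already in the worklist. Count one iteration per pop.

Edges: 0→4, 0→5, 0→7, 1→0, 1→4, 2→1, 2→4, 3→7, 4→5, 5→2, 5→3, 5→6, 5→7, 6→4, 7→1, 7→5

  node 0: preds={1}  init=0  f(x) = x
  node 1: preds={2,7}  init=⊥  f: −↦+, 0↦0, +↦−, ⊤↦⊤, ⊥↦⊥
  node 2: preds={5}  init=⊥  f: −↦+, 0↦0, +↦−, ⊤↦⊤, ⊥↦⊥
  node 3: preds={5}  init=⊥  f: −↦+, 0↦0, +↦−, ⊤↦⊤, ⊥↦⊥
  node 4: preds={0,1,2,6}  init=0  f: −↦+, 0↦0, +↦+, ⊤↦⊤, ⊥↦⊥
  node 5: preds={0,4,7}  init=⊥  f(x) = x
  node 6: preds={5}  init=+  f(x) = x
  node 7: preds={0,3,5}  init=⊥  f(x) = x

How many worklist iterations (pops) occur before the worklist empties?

Worklist (18 pops):
  #1 pop 0: in=⊥ → 0 (no change)
  #2 pop 1: in=⊥ → ⊥ (no change)
  #3 pop 2: in=⊥ → ⊥ (no change)
  #4 pop 3: in=⊥ → ⊥ (no change)
  #5 pop 4: in=⊤ → ⊤ (was 0); enqueue []
  #6 pop 5: in=⊤ → ⊤ (was ⊥); enqueue [2,3]
  #7 pop 6: in=⊤ → ⊤ (was +); enqueue [4]
  #8 pop 7: in=⊤ → ⊤ (was ⊥); enqueue [1,5]
  #9 pop 2: in=⊤ → ⊤ (was ⊥); enqueue []
  #10 pop 3: in=⊤ → ⊤ (was ⊥); enqueue [7]
  #11 pop 4: in=⊤ → ⊤ (no change)
  #12 pop 1: in=⊤ → ⊤ (was ⊥); enqueue [0,4]
  #13 pop 5: in=⊤ → ⊤ (no change)
  #14 pop 7: in=⊤ → ⊤ (no change)
  #15 pop 0: in=⊤ → ⊤ (was 0); enqueue [5,7]
  #16 pop 4: in=⊤ → ⊤ (no change)
  #17 pop 5: in=⊤ → ⊤ (no change)
  #18 pop 7: in=⊤ → ⊤ (no change)

Fixpoint:
  val[0] = ⊤
  val[1] = ⊤
  val[2] = ⊤
  val[3] = ⊤
  val[4] = ⊤
  val[5] = ⊤
  val[6] = ⊤
  val[7] = ⊤

18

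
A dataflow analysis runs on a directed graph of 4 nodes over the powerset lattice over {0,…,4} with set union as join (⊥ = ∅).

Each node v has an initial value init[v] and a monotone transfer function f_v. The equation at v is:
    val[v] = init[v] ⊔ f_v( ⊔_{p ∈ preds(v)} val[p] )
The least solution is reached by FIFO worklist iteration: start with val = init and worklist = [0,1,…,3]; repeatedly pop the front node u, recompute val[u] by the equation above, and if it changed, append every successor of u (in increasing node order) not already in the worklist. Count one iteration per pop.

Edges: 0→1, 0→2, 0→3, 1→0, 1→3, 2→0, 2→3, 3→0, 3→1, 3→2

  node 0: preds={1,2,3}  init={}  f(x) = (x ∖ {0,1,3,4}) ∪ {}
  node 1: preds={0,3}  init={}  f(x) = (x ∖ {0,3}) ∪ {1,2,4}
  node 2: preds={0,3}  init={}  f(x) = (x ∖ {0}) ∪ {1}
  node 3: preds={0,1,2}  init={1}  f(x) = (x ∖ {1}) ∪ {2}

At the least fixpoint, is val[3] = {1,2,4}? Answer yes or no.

Worklist (9 pops):
  #1 pop 0: in={1} → {} (no change)
  #2 pop 1: in={1} → {1,2,4} (was {}); enqueue [0]
  #3 pop 2: in={1} → {1} (was {}); enqueue []
  #4 pop 3: in={1,2,4} → {1,2,4} (was {1}); enqueue [1,2]
  #5 pop 0: in={1,2,4} → {2} (was {}); enqueue [3]
  #6 pop 1: in={1,2,4} → {1,2,4} (no change)
  #7 pop 2: in={1,2,4} → {1,2,4} (was {1}); enqueue [0]
  #8 pop 3: in={1,2,4} → {1,2,4} (no change)
  #9 pop 0: in={1,2,4} → {2} (no change)

Fixpoint:
  val[0] = {2}
  val[1] = {1,2,4}
  val[2] = {1,2,4}
  val[3] = {1,2,4}

yes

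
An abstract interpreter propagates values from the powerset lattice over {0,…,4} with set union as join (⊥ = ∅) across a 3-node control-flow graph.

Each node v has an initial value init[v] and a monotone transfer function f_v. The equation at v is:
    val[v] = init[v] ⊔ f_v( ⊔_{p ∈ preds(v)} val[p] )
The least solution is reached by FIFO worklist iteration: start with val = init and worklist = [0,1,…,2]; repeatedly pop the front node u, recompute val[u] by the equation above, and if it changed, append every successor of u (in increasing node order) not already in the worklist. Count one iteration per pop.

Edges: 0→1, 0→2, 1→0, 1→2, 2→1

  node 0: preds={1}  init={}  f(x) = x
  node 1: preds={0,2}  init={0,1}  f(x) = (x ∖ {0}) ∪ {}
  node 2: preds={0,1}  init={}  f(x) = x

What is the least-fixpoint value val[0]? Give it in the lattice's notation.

Worklist (4 pops):
  #1 pop 0: in={0,1} → {0,1} (was {}); enqueue []
  #2 pop 1: in={0,1} → {0,1} (no change)
  #3 pop 2: in={0,1} → {0,1} (was {}); enqueue [1]
  #4 pop 1: in={0,1} → {0,1} (no change)

Fixpoint:
  val[0] = {0,1}
  val[1] = {0,1}
  val[2] = {0,1}

{0,1}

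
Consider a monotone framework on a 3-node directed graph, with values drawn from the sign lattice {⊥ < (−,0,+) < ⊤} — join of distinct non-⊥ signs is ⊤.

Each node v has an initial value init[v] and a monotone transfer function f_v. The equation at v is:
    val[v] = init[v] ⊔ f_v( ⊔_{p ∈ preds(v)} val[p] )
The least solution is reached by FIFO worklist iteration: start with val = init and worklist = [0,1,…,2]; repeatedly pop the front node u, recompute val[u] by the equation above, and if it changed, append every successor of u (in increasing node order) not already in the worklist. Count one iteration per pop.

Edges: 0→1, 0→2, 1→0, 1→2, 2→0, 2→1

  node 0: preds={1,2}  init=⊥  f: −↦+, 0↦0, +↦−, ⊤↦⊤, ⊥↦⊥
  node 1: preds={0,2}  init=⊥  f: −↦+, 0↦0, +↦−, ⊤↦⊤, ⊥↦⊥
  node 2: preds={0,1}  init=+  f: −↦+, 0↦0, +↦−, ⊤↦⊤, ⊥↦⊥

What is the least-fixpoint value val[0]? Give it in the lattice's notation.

Trace (6 dequeues):
  [1] u=0 | in + | out − | prev ⊥ | push {}
  [2] u=1 | in ⊤ | out ⊤ | prev ⊥ | push {0}
  [3] u=2 | in ⊤ | out ⊤ | prev + | push {1}
  [4] u=0 | in ⊤ | out ⊤ | prev − | push {2}
  [5] u=1 | in ⊤ | out ⊤ | ==
  [6] u=2 | in ⊤ | out ⊤ | ==

Converged values:
  [0] ⊤
  [1] ⊤
  [2] ⊤

⊤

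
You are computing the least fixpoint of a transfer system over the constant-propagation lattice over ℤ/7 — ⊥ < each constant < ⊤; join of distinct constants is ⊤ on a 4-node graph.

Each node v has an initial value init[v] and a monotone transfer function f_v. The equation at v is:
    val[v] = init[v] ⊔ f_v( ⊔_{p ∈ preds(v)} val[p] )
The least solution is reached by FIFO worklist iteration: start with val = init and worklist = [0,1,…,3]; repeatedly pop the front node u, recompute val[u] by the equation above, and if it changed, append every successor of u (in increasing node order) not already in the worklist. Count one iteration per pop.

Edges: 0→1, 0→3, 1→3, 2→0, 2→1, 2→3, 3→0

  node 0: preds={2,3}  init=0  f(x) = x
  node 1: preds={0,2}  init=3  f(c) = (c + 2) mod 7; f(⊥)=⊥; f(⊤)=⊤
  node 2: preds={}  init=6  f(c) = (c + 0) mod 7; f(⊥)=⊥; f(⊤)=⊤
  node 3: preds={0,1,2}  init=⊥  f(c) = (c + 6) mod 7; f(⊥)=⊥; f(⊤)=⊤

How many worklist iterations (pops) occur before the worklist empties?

Trace (5 dequeues):
  [1] u=0 | in 6 | out ⊤ | prev 0 | push {}
  [2] u=1 | in ⊤ | out ⊤ | prev 3 | push {}
  [3] u=2 | in ⊥ | out 6 | ==
  [4] u=3 | in ⊤ | out ⊤ | prev ⊥ | push {0}
  [5] u=0 | in ⊤ | out ⊤ | ==

Converged values:
  [0] ⊤
  [1] ⊤
  [2] 6
  [3] ⊤

5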